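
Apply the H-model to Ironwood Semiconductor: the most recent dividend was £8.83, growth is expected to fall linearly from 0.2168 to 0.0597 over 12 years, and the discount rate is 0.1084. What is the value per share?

H-model: P₀ = D₀[(1+g_L) + H(g_S−g_L)]/(r−g_L), with H = 12/2 = 6.
P₀ = 8.83 × [(1+0.0597) + 6×(0.2168−0.0597)] / (0.1084−0.0597)
   = 8.83 × 2.0023 / 0.0487 = 363.0454

£363.05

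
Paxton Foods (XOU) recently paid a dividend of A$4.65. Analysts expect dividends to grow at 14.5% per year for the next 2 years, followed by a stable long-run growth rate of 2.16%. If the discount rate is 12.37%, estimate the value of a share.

A$57.87

Two-stage DDM. Project D₁…D_2 at 0.145, terminal growth 0.0216, discount at r = 0.1237.
D_1 = 5.3243
D_2 = 6.0963
Terminal value at t=2: TV = D_3/(r−g) = 6.2279/(0.1237−0.0216) = 60.9985
P₀ = 5.3243/(1+0.1237)^1 + 6.0963/(1+0.1237)^2 + 60.9985/(1+0.1237)^2 = 57.8740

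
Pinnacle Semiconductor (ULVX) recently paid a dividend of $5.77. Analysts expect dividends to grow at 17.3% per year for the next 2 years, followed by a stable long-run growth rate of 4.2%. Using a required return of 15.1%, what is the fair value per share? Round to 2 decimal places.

$69.16

Two-stage DDM. Project D₁…D_2 at 0.173, terminal growth 0.042, discount at r = 0.151.
D_1 = 6.7682
D_2 = 7.9391
Terminal value at t=2: TV = D_3/(r−g) = 8.2726/(0.151−0.042) = 75.8950
P₀ = 6.7682/(1+0.151)^1 + 7.9391/(1+0.151)^2 + 75.8950/(1+0.151)^2 = 69.1608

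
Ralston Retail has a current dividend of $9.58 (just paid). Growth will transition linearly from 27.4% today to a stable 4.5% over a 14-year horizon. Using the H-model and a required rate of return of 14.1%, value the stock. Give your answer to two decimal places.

H-model: P₀ = D₀[(1+g_L) + H(g_S−g_L)]/(r−g_L), with H = 14/2 = 7.
P₀ = 9.58 × [(1+0.045) + 7×(0.274−0.045)] / (0.141−0.045)
   = 9.58 × 2.6480 / 0.096 = 264.2483

$264.25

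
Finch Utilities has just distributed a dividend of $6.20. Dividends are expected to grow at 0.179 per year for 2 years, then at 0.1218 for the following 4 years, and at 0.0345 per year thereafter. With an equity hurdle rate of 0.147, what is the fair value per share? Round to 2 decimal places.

$92.83

Three-stage DDM. Project D₁…D_6; terminal Gordon value at t=6 with g = 0.0345; discount at r = 0.147.
D_1 = 7.3098
D_2 = 8.6183
D_3 = 9.6680
D_4 = 10.8455
D_5 = 12.1665
D_6 = 13.6484
TV_6 = 14.1192/(0.147−0.0345) = 125.5044
P₀ = Σ Dₜ/(1+r)ᵗ + TV_6/(1+r)^6 = 92.8350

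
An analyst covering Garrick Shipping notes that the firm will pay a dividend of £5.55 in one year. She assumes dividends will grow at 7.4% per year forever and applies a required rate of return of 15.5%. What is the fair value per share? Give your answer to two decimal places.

Gordon growth model: P₀ = D₁/(r − g), with D₁ = 5.55 given directly.
P₀ = 5.5500 / (0.155 − 0.074) = 5.5500 / 0.081 = 68.5185

£68.52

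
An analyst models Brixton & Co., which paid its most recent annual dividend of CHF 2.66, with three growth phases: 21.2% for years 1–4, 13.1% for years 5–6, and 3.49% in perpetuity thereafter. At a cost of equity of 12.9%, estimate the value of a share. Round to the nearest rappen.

Three-stage DDM. Project D₁…D_6; terminal Gordon value at t=6 with g = 0.0349; discount at r = 0.129.
D_1 = 3.2239
D_2 = 3.9074
D_3 = 4.7358
D_4 = 5.7397
D_5 = 6.4916
D_6 = 7.3420
TV_6 = 7.5983/(0.129−0.0349) = 80.7469
P₀ = Σ Dₜ/(1+r)ᵗ + TV_6/(1+r)^6 = 58.8198

CHF 58.82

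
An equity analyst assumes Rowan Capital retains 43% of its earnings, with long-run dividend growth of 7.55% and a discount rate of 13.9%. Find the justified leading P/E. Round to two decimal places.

Payout ratio b = 1 − 0.43 = 0.57.
Justified leading P/E = b/(r−g) = 0.57/(0.139−0.0755) = 8.9764

8.98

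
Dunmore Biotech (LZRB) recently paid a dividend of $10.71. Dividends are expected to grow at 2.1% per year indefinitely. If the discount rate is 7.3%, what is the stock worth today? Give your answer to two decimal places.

$210.29

Gordon growth model: P₀ = D₁/(r − g). D₁ = 10.71 × (1 + 0.021) = 10.9349.
P₀ = 10.9349 / (0.073 − 0.021) = 10.9349 / 0.052 = 210.2867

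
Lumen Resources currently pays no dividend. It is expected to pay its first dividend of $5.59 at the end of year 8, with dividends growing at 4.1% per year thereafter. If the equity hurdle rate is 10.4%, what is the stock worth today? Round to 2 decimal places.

Deferred-dividend DDM. At t=7 the remaining stream is a growing perpetuity with first payment D_8 = 5.59.
V_7 = D_8/(r−g) = 5.59/(0.104−0.041) = 88.7302
P₀ = V_7/(1+r)^7 = 88.7302/(1+0.104)^7 = 44.3903

$44.39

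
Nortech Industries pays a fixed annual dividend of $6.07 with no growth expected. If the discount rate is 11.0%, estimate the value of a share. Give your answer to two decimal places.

$55.18

Zero-growth DDM (perpetuity): P₀ = D/r = 6.07 / 0.11 = 55.1818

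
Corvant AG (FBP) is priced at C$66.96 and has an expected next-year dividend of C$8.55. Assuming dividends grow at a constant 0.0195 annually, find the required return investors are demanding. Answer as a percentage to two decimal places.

Rearranging the constant-growth DDM: r = D₁/P₀ + g.
r = 8.5500 / 66.96 + 0.0195 = 0.12769 + 0.0195 = 0.14719

14.72%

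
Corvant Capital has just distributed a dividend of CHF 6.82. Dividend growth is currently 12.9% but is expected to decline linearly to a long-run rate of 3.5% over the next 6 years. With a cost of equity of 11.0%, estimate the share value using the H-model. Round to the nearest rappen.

CHF 119.76

H-model: P₀ = D₀[(1+g_L) + H(g_S−g_L)]/(r−g_L), with H = 6/2 = 3.
P₀ = 6.82 × [(1+0.035) + 3×(0.129−0.035)] / (0.11−0.035)
   = 6.82 × 1.3170 / 0.075 = 119.7592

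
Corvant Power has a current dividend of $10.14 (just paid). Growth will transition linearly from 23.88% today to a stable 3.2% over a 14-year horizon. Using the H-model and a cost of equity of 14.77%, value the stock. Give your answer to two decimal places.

$217.31

H-model: P₀ = D₀[(1+g_L) + H(g_S−g_L)]/(r−g_L), with H = 14/2 = 7.
P₀ = 10.14 × [(1+0.032) + 7×(0.2388−0.032)] / (0.1477−0.032)
   = 10.14 × 2.4796 / 0.1157 = 217.3133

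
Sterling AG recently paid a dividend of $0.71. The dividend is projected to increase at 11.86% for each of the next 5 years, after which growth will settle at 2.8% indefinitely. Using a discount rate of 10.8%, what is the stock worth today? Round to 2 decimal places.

$13.22

Two-stage DDM. Project D₁…D_5 at 0.1186, terminal growth 0.028, discount at r = 0.108.
D_1 = 0.7942
D_2 = 0.8884
D_3 = 0.9938
D_4 = 1.1116
D_5 = 1.2435
Terminal value at t=5: TV = D_6/(r−g) = 1.2783/(0.108−0.028) = 15.9785
P₀ = 0.7942/(1+0.108)^1 + 0.8884/(1+0.108)^2 + 0.9938/(1+0.108)^3 + 1.1116/(1+0.108)^4 + 1.2435/(1+0.108)^5 + 15.9785/(1+0.108)^5 = 13.2215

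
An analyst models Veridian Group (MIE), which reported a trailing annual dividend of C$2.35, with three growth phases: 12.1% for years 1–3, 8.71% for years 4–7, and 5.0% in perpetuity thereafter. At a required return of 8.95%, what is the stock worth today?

Three-stage DDM. Project D₁…D_7; terminal Gordon value at t=7 with g = 0.05; discount at r = 0.0895.
D_1 = 2.6343
D_2 = 2.9531
D_3 = 3.3104
D_4 = 3.5988
D_5 = 3.9122
D_6 = 4.2530
D_7 = 4.6234
TV_7 = 4.8546/(0.0895−0.05) = 122.9008
P₀ = Σ Dₜ/(1+r)ᵗ + TV_7/(1+r)^7 = 85.0957

C$85.10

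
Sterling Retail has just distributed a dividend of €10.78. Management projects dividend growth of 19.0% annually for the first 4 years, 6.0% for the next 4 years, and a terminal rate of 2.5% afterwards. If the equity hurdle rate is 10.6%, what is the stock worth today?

€258.23

Three-stage DDM. Project D₁…D_8; terminal Gordon value at t=8 with g = 0.025; discount at r = 0.106.
D_1 = 12.8282
D_2 = 15.2656
D_3 = 18.1660
D_4 = 21.6176
D_5 = 22.9146
D_6 = 24.2895
D_7 = 25.7469
D_8 = 27.2917
TV_8 = 27.9740/(0.106−0.025) = 345.3575
P₀ = Σ Dₜ/(1+r)ᵗ + TV_8/(1+r)^8 = 258.2292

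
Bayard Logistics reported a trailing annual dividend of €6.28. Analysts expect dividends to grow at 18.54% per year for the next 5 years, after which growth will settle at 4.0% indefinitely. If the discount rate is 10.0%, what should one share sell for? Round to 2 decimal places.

€197.71

Two-stage DDM. Project D₁…D_5 at 0.1854, terminal growth 0.04, discount at r = 0.1.
D_1 = 7.4443
D_2 = 8.8245
D_3 = 10.4605
D_4 = 12.3999
D_5 = 14.6989
Terminal value at t=5: TV = D_6/(r−g) = 15.2868/(0.1−0.04) = 254.7806
P₀ = 7.4443/(1+0.1)^1 + 8.8245/(1+0.1)^2 + 10.4605/(1+0.1)^3 + 12.3999/(1+0.1)^4 + 14.6989/(1+0.1)^5 + 254.7806/(1+0.1)^5 = 197.7146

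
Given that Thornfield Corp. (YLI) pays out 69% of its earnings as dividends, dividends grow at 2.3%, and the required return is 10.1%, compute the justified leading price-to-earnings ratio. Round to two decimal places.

8.85

Justified leading P/E = b/(r−g) = 0.69/(0.101−0.023) = 8.8462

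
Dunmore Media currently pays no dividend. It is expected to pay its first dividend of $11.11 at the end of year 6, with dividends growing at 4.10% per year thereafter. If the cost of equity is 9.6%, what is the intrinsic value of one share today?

Deferred-dividend DDM. At t=5 the remaining stream is a growing perpetuity with first payment D_6 = 11.11.
V_5 = D_6/(r−g) = 11.11/(0.096−0.041) = 202.0000
P₀ = V_5/(1+r)^5 = 202.0000/(1+0.096)^5 = 127.7317

$127.73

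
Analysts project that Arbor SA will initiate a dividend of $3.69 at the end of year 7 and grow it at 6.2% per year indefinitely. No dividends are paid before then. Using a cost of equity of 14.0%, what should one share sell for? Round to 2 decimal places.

Deferred-dividend DDM. At t=6 the remaining stream is a growing perpetuity with first payment D_7 = 3.69.
V_6 = D_7/(r−g) = 3.69/(0.14−0.062) = 47.3077
P₀ = V_6/(1+r)^6 = 47.3077/(1+0.14)^6 = 21.5527

$21.55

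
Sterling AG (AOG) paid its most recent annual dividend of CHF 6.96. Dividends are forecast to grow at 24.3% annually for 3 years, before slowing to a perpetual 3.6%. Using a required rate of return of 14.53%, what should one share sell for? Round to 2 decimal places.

Two-stage DDM. Project D₁…D_3 at 0.243, terminal growth 0.036, discount at r = 0.1453.
D_1 = 8.6513
D_2 = 10.7535
D_3 = 13.3667
Terminal value at t=3: TV = D_4/(r−g) = 13.8479/(0.1453−0.036) = 126.6958
P₀ = 8.6513/(1+0.1453)^1 + 10.7535/(1+0.1453)^2 + 13.3667/(1+0.1453)^3 + 126.6958/(1+0.1453)^3 = 108.9836

CHF 108.98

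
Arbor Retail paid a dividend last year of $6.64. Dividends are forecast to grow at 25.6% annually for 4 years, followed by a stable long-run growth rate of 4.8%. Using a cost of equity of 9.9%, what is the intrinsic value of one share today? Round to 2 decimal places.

$270.27

Two-stage DDM. Project D₁…D_4 at 0.256, terminal growth 0.048, discount at r = 0.099.
D_1 = 8.3398
D_2 = 10.4748
D_3 = 13.1564
D_4 = 16.5244
Terminal value at t=4: TV = D_5/(r−g) = 17.3176/(0.099−0.048) = 339.5610
P₀ = 8.3398/(1+0.099)^1 + 10.4748/(1+0.099)^2 + 13.1564/(1+0.099)^3 + 16.5244/(1+0.099)^4 + 339.5610/(1+0.099)^4 = 270.2704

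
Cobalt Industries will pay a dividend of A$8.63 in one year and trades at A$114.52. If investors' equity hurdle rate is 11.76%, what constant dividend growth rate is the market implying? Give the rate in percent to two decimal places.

From P₀ = D₁/(r − g), the implied growth is g = r − D₁/P₀.
g = 0.1176 − 8.63/114.52 = 0.1176 − 0.07536 = 0.04224

4.22%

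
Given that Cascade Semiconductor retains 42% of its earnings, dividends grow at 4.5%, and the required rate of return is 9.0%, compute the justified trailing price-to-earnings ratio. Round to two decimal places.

Payout ratio b = 1 − 0.42 = 0.58.
Justified trailing P/E = b(1+g)/(r−g) = 0.58×(1+0.045)/(0.09−0.045) = 13.4689

13.47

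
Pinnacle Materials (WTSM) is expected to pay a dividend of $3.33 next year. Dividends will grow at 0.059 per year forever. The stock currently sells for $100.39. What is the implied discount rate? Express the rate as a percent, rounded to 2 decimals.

9.22%

Rearranging the constant-growth DDM: r = D₁/P₀ + g.
r = 3.3300 / 100.39 + 0.059 = 0.03317 + 0.059 = 0.09217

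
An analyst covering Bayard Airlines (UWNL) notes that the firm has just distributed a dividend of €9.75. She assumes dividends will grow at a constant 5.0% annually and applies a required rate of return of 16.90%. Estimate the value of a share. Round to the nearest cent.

Gordon growth model: P₀ = D₁/(r − g). D₁ = 9.75 × (1 + 0.05) = 10.2375.
P₀ = 10.2375 / (0.169 − 0.05) = 10.2375 / 0.119 = 86.0294

€86.03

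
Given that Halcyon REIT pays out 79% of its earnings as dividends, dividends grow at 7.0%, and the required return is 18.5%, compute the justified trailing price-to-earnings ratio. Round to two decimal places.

Justified trailing P/E = b(1+g)/(r−g) = 0.79×(1+0.07)/(0.185−0.07) = 7.3504

7.35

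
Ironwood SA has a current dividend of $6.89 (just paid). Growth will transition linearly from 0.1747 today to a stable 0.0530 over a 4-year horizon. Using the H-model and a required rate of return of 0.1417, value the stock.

$100.70

H-model: P₀ = D₀[(1+g_L) + H(g_S−g_L)]/(r−g_L), with H = 4/2 = 2.
P₀ = 6.89 × [(1+0.053) + 2×(0.1747−0.053)] / (0.1417−0.053)
   = 6.89 × 1.2964 / 0.0887 = 100.7012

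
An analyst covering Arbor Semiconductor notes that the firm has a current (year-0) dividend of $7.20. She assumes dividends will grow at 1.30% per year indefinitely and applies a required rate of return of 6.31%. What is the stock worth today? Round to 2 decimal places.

Gordon growth model: P₀ = D₁/(r − g). D₁ = 7.20 × (1 + 0.013) = 7.2936.
P₀ = 7.2936 / (0.0631 − 0.013) = 7.2936 / 0.0501 = 145.5808

$145.58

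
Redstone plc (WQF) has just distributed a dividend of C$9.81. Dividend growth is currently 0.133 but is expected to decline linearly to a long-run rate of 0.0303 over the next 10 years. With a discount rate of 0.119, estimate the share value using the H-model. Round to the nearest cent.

H-model: P₀ = D₀[(1+g_L) + H(g_S−g_L)]/(r−g_L), with H = 10/2 = 5.
P₀ = 9.81 × [(1+0.0303) + 5×(0.133−0.0303)] / (0.119−0.0303)
   = 9.81 × 1.5438 / 0.0887 = 170.7405

C$170.74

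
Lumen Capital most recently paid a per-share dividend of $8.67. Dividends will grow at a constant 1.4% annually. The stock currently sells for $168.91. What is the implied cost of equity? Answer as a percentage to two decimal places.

Rearranging the constant-growth DDM: r = D₁/P₀ + g.
D₁ = 8.67 × (1 + 0.014) = 8.7914.
r = 8.7914 / 168.91 + 0.014 = 0.05205 + 0.014 = 0.06605

6.60%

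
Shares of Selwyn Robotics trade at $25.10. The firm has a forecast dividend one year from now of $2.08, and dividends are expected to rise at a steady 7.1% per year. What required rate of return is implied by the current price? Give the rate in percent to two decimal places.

Rearranging the constant-growth DDM: r = D₁/P₀ + g.
r = 2.0800 / 25.10 + 0.071 = 0.08287 + 0.071 = 0.15387

15.39%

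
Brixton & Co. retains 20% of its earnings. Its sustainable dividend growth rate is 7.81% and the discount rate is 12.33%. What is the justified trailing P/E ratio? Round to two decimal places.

Payout ratio b = 1 − 0.20 = 0.80.
Justified trailing P/E = b(1+g)/(r−g) = 0.80×(1+0.0781)/(0.1233−0.0781) = 19.0814

19.08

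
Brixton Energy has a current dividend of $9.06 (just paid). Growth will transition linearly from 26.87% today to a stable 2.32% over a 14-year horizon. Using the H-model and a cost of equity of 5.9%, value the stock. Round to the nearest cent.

H-model: P₀ = D₀[(1+g_L) + H(g_S−g_L)]/(r−g_L), with H = 14/2 = 7.
P₀ = 9.06 × [(1+0.0232) + 7×(0.2687−0.0232)] / (0.059−0.0232)
   = 9.06 × 2.7417 / 0.0358 = 693.8492

$693.85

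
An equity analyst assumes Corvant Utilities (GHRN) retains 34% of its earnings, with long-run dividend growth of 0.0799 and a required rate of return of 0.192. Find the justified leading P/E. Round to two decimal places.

5.89

Payout ratio b = 1 − 0.34 = 0.66.
Justified leading P/E = b/(r−g) = 0.66/(0.192−0.0799) = 5.8876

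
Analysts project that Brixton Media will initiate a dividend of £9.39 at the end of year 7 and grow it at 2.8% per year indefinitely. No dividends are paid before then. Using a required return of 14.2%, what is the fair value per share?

£37.13

Deferred-dividend DDM. At t=6 the remaining stream is a growing perpetuity with first payment D_7 = 9.39.
V_6 = D_7/(r−g) = 9.39/(0.142−0.028) = 82.3684
P₀ = V_6/(1+r)^6 = 82.3684/(1+0.142)^6 = 37.1333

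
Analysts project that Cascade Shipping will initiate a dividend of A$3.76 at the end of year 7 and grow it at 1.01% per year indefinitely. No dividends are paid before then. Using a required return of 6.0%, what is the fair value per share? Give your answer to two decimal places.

Deferred-dividend DDM. At t=6 the remaining stream is a growing perpetuity with first payment D_7 = 3.76.
V_6 = D_7/(r−g) = 3.76/(0.06−0.0101) = 75.3507
P₀ = V_6/(1+r)^6 = 75.3507/(1+0.06)^6 = 53.1193

A$53.12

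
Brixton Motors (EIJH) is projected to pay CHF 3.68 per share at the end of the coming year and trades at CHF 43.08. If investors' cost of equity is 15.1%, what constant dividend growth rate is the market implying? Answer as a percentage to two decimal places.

6.56%

From P₀ = D₁/(r − g), the implied growth is g = r − D₁/P₀.
g = 0.151 − 3.68/43.08 = 0.151 − 0.08542 = 0.06558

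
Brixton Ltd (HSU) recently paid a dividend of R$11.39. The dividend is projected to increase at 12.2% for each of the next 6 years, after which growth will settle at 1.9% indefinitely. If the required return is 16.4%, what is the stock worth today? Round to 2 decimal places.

R$124.42

Two-stage DDM. Project D₁…D_6 at 0.122, terminal growth 0.019, discount at r = 0.164.
D_1 = 12.7796
D_2 = 14.3387
D_3 = 16.0880
D_4 = 18.0507
D_5 = 20.2529
D_6 = 22.7238
Terminal value at t=6: TV = D_7/(r−g) = 23.1555/(0.164−0.019) = 159.6934
P₀ = 12.7796/(1+0.164)^1 + 14.3387/(1+0.164)^2 + 16.0880/(1+0.164)^3 + 18.0507/(1+0.164)^4 + 20.2529/(1+0.164)^5 + 22.7238/(1+0.164)^6 + 159.6934/(1+0.164)^6 = 124.4152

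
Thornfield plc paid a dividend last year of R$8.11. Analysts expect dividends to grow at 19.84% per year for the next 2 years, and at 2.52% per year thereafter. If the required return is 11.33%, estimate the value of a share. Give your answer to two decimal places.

R$127.48

Two-stage DDM. Project D₁…D_2 at 0.1984, terminal growth 0.0252, discount at r = 0.1133.
D_1 = 9.7190
D_2 = 11.6473
Terminal value at t=2: TV = D_3/(r−g) = 11.9408/(0.1133−0.0252) = 135.5368
P₀ = 9.7190/(1+0.1133)^1 + 11.6473/(1+0.1133)^2 + 135.5368/(1+0.1133)^2 = 127.4807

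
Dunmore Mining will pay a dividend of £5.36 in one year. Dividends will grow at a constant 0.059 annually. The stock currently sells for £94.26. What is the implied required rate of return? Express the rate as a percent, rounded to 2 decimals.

Rearranging the constant-growth DDM: r = D₁/P₀ + g.
r = 5.3600 / 94.26 + 0.059 = 0.05686 + 0.059 = 0.11586

11.59%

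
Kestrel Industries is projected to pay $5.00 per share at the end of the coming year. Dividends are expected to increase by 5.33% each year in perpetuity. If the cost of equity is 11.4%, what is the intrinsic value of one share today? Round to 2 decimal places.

Gordon growth model: P₀ = D₁/(r − g), with D₁ = 5.00 given directly.
P₀ = 5.0000 / (0.114 − 0.0533) = 5.0000 / 0.0607 = 82.3723

$82.37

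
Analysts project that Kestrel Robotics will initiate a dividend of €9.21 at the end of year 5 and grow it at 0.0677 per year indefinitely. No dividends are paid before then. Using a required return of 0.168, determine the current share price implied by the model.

€49.34

Deferred-dividend DDM. At t=4 the remaining stream is a growing perpetuity with first payment D_5 = 9.21.
V_4 = D_5/(r−g) = 9.21/(0.168−0.0677) = 91.8245
P₀ = V_4/(1+r)^4 = 91.8245/(1+0.168)^4 = 49.3387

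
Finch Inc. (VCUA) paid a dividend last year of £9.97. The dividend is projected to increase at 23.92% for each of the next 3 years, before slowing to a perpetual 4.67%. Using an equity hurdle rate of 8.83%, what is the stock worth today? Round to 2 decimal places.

£409.34

Two-stage DDM. Project D₁…D_3 at 0.2392, terminal growth 0.0467, discount at r = 0.0883.
D_1 = 12.3548
D_2 = 15.3101
D_3 = 18.9723
Terminal value at t=3: TV = D_4/(r−g) = 19.8583/(0.0883−0.0467) = 477.3625
P₀ = 12.3548/(1+0.0883)^1 + 15.3101/(1+0.0883)^2 + 18.9723/(1+0.0883)^3 + 477.3625/(1+0.0883)^3 = 409.3392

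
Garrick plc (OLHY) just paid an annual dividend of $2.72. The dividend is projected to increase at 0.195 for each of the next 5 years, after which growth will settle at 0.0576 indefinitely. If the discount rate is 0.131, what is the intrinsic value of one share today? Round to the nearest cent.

Two-stage DDM. Project D₁…D_5 at 0.195, terminal growth 0.0576, discount at r = 0.131.
D_1 = 3.2504
D_2 = 3.8842
D_3 = 4.6417
D_4 = 5.5468
D_5 = 6.6284
Terminal value at t=5: TV = D_6/(r−g) = 7.0102/(0.131−0.0576) = 95.5067
P₀ = 3.2504/(1+0.131)^1 + 3.8842/(1+0.131)^2 + 4.6417/(1+0.131)^3 + 5.5468/(1+0.131)^4 + 6.6284/(1+0.131)^5 + 95.5067/(1+0.131)^5 = 67.6990

$67.70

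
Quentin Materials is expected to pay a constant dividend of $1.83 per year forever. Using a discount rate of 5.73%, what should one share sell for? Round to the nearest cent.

$31.94

Zero-growth DDM (perpetuity): P₀ = D/r = 1.83 / 0.0573 = 31.9372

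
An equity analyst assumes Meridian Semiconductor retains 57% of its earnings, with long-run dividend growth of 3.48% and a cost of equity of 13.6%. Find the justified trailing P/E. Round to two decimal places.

4.40

Payout ratio b = 1 − 0.57 = 0.43.
Justified trailing P/E = b(1+g)/(r−g) = 0.43×(1+0.0348)/(0.136−0.0348) = 4.3969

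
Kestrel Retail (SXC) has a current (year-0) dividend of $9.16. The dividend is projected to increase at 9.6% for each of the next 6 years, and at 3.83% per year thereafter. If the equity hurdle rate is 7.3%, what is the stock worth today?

Two-stage DDM. Project D₁…D_6 at 0.096, terminal growth 0.0383, discount at r = 0.073.
D_1 = 10.0394
D_2 = 11.0031
D_3 = 12.0594
D_4 = 13.2171
D_5 = 14.4860
D_6 = 15.8766
Terminal value at t=6: TV = D_7/(r−g) = 16.4847/(0.073−0.0383) = 475.0641
P₀ = 10.0394/(1+0.073)^1 + 11.0031/(1+0.073)^2 + 12.0594/(1+0.073)^3 + 13.2171/(1+0.073)^4 + 14.4860/(1+0.073)^5 + 15.8766/(1+0.073)^6 + 475.0641/(1+0.073)^6 = 370.5157

$370.52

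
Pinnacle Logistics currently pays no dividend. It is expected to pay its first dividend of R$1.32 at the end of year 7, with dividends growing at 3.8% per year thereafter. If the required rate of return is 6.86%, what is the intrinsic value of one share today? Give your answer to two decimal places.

Deferred-dividend DDM. At t=6 the remaining stream is a growing perpetuity with first payment D_7 = 1.32.
V_6 = D_7/(r−g) = 1.32/(0.0686−0.038) = 43.1373
P₀ = V_6/(1+r)^6 = 43.1373/(1+0.0686)^6 = 28.9709

R$28.97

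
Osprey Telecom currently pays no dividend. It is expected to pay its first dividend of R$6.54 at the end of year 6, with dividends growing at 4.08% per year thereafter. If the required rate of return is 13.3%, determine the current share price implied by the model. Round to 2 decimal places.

R$37.99

Deferred-dividend DDM. At t=5 the remaining stream is a growing perpetuity with first payment D_6 = 6.54.
V_5 = D_6/(r−g) = 6.54/(0.133−0.0408) = 70.9328
P₀ = V_5/(1+r)^5 = 70.9328/(1+0.133)^5 = 37.9924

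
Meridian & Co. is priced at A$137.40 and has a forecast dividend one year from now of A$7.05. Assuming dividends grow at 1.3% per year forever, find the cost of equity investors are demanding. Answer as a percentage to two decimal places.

6.43%

Rearranging the constant-growth DDM: r = D₁/P₀ + g.
r = 7.0500 / 137.40 + 0.013 = 0.05131 + 0.013 = 0.06431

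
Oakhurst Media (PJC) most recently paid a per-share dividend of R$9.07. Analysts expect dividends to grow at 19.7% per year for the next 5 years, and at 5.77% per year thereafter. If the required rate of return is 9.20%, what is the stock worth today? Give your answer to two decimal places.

R$502.86

Two-stage DDM. Project D₁…D_5 at 0.197, terminal growth 0.0577, discount at r = 0.092.
D_1 = 10.8568
D_2 = 12.9956
D_3 = 15.5557
D_4 = 18.6202
D_5 = 22.2884
Terminal value at t=5: TV = D_6/(r−g) = 23.5744/(0.092−0.0577) = 687.3001
P₀ = 10.8568/(1+0.092)^1 + 12.9956/(1+0.092)^2 + 15.5557/(1+0.092)^3 + 18.6202/(1+0.092)^4 + 22.2884/(1+0.092)^5 + 687.3001/(1+0.092)^5 = 502.8568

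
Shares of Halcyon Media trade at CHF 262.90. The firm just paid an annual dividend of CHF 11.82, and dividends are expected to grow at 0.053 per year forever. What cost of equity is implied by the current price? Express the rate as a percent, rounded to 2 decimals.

Rearranging the constant-growth DDM: r = D₁/P₀ + g.
D₁ = 11.82 × (1 + 0.053) = 12.4465.
r = 12.4465 / 262.90 + 0.053 = 0.04734 + 0.053 = 0.10034

10.03%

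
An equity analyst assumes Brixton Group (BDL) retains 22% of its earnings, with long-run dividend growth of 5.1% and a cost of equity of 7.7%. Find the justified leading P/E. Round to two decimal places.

30.00

Payout ratio b = 1 − 0.22 = 0.78.
Justified leading P/E = b/(r−g) = 0.78/(0.077−0.051) = 30.0000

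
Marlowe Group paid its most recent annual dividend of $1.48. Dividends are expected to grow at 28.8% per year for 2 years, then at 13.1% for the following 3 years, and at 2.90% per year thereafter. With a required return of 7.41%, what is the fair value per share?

Three-stage DDM. Project D₁…D_5; terminal Gordon value at t=5 with g = 0.029; discount at r = 0.0741.
D_1 = 1.9062
D_2 = 2.4552
D_3 = 2.7769
D_4 = 3.1406
D_5 = 3.5521
TV_5 = 3.6551/(0.0741−0.029) = 81.0439
P₀ = Σ Dₜ/(1+r)ᵗ + TV_5/(1+r)^5 = 67.6767

$67.68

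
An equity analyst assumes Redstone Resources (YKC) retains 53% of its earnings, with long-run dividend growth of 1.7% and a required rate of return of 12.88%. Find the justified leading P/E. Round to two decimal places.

Payout ratio b = 1 − 0.53 = 0.47.
Justified leading P/E = b/(r−g) = 0.47/(0.1288−0.017) = 4.2039

4.20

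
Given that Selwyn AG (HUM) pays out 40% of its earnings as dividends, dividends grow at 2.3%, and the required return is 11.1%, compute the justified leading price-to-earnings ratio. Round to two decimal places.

4.55

Justified leading P/E = b/(r−g) = 0.40/(0.111−0.023) = 4.5455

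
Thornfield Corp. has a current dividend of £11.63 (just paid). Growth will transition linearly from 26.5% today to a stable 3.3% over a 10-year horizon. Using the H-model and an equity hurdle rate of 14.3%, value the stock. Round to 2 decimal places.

£231.86

H-model: P₀ = D₀[(1+g_L) + H(g_S−g_L)]/(r−g_L), with H = 10/2 = 5.
P₀ = 11.63 × [(1+0.033) + 5×(0.265−0.033)] / (0.143−0.033)
   = 11.63 × 2.1930 / 0.11 = 231.8599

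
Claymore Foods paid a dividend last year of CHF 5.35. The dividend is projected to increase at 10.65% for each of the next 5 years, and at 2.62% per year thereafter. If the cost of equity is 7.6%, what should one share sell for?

Two-stage DDM. Project D₁…D_5 at 0.1065, terminal growth 0.0262, discount at r = 0.076.
D_1 = 5.9198
D_2 = 6.5502
D_3 = 7.2478
D_4 = 8.0197
D_5 = 8.8738
Terminal value at t=5: TV = D_6/(r−g) = 9.1063/(0.076−0.0262) = 182.8578
P₀ = 5.9198/(1+0.076)^1 + 6.5502/(1+0.076)^2 + 7.2478/(1+0.076)^3 + 8.0197/(1+0.076)^4 + 8.8738/(1+0.076)^5 + 182.8578/(1+0.076)^5 = 155.8930

CHF 155.89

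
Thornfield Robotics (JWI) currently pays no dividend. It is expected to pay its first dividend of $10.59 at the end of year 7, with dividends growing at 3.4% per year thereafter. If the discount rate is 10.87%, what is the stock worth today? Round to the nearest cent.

$76.33

Deferred-dividend DDM. At t=6 the remaining stream is a growing perpetuity with first payment D_7 = 10.59.
V_6 = D_7/(r−g) = 10.59/(0.1087−0.034) = 141.7671
P₀ = V_6/(1+r)^6 = 141.7671/(1+0.1087)^6 = 76.3293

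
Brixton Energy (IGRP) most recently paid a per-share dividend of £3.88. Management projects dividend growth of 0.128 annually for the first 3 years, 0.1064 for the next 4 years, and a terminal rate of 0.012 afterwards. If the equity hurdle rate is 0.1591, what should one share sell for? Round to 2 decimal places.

Three-stage DDM. Project D₁…D_7; terminal Gordon value at t=7 with g = 0.012; discount at r = 0.1591.
D_1 = 4.3766
D_2 = 4.9368
D_3 = 5.5688
D_4 = 6.1613
D_5 = 6.8168
D_6 = 7.5422
D_7 = 8.3446
TV_7 = 8.4448/(0.1591−0.012) = 57.4084
P₀ = Σ Dₜ/(1+r)ᵗ + TV_7/(1+r)^7 = 44.2003

£44.20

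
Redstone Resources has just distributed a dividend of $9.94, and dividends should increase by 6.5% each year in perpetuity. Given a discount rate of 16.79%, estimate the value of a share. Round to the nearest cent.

$102.88

Gordon growth model: P₀ = D₁/(r − g). D₁ = 9.94 × (1 + 0.065) = 10.5861.
P₀ = 10.5861 / (0.1679 − 0.065) = 10.5861 / 0.1029 = 102.8776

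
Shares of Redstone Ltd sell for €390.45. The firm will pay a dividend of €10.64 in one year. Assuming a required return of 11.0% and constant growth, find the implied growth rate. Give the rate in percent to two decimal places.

From P₀ = D₁/(r − g), the implied growth is g = r − D₁/P₀.
g = 0.11 − 10.64/390.45 = 0.11 − 0.02725 = 0.08275

8.27%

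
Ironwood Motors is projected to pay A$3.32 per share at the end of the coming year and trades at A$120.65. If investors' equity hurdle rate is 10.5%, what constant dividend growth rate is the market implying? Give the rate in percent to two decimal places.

From P₀ = D₁/(r − g), the implied growth is g = r − D₁/P₀.
g = 0.105 − 3.32/120.65 = 0.105 − 0.02752 = 0.07748

7.75%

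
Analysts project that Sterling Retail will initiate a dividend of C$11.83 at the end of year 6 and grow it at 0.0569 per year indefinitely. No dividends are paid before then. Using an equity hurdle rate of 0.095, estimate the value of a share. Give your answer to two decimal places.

C$197.24

Deferred-dividend DDM. At t=5 the remaining stream is a growing perpetuity with first payment D_6 = 11.83.
V_5 = D_6/(r−g) = 11.83/(0.095−0.0569) = 310.4987
P₀ = V_5/(1+r)^5 = 310.4987/(1+0.095)^5 = 197.2374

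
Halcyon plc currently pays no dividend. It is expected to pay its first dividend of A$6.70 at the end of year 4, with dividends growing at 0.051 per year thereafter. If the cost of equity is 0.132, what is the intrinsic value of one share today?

A$57.02

Deferred-dividend DDM. At t=3 the remaining stream is a growing perpetuity with first payment D_4 = 6.70.
V_3 = D_4/(r−g) = 6.70/(0.132−0.051) = 82.7160
P₀ = V_3/(1+r)^3 = 82.7160/(1+0.132)^3 = 57.0231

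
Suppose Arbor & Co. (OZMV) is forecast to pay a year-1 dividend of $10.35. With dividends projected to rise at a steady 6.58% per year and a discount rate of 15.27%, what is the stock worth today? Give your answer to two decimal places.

Gordon growth model: P₀ = D₁/(r − g), with D₁ = 10.35 given directly.
P₀ = 10.3500 / (0.1527 − 0.0658) = 10.3500 / 0.0869 = 119.1024

$119.10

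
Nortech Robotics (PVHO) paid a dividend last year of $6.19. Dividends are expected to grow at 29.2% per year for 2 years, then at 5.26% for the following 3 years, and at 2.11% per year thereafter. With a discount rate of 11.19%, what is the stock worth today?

Three-stage DDM. Project D₁…D_5; terminal Gordon value at t=5 with g = 0.0211; discount at r = 0.1119.
D_1 = 7.9975
D_2 = 10.3327
D_3 = 10.8762
D_4 = 11.4483
D_5 = 12.0505
TV_5 = 12.3048/(0.1119−0.0211) = 135.5153
P₀ = Σ Dₜ/(1+r)ᵗ + TV_5/(1+r)^5 = 117.7796

$117.78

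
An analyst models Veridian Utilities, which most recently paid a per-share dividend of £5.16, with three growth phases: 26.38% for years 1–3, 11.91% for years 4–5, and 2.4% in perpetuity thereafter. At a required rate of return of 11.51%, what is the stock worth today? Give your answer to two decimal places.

Three-stage DDM. Project D₁…D_5; terminal Gordon value at t=5 with g = 0.024; discount at r = 0.1151.
D_1 = 6.5212
D_2 = 8.2415
D_3 = 10.4156
D_4 = 11.6561
D_5 = 13.0444
TV_5 = 13.3574/(0.1151−0.024) = 146.6237
P₀ = Σ Dₜ/(1+r)ᵗ + TV_5/(1+r)^5 = 120.1346

£120.13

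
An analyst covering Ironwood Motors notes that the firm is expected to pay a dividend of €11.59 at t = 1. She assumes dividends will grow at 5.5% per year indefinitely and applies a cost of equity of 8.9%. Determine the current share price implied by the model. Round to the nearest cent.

€340.88

Gordon growth model: P₀ = D₁/(r − g), with D₁ = 11.59 given directly.
P₀ = 11.5900 / (0.089 − 0.055) = 11.5900 / 0.034 = 340.8824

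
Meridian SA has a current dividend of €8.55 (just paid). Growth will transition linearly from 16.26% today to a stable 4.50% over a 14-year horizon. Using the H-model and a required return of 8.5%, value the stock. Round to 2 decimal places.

H-model: P₀ = D₀[(1+g_L) + H(g_S−g_L)]/(r−g_L), with H = 14/2 = 7.
P₀ = 8.55 × [(1+0.045) + 7×(0.1626−0.045)] / (0.085−0.045)
   = 8.55 × 1.8682 / 0.04 = 399.3277

€399.33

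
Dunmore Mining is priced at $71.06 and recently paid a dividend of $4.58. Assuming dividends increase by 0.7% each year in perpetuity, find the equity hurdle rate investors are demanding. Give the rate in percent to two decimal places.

Rearranging the constant-growth DDM: r = D₁/P₀ + g.
D₁ = 4.58 × (1 + 0.007) = 4.6121.
r = 4.6121 / 71.06 + 0.007 = 0.06490 + 0.007 = 0.07190

7.19%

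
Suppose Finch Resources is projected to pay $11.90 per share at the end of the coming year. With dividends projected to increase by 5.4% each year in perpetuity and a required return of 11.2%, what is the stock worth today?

Gordon growth model: P₀ = D₁/(r − g), with D₁ = 11.90 given directly.
P₀ = 11.9000 / (0.112 − 0.054) = 11.9000 / 0.058 = 205.1724

$205.17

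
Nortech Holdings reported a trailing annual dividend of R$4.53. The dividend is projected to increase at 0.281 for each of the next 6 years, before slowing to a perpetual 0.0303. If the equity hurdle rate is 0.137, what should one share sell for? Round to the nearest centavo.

R$131.58

Two-stage DDM. Project D₁…D_6 at 0.281, terminal growth 0.0303, discount at r = 0.137.
D_1 = 5.8029
D_2 = 7.4336
D_3 = 9.5224
D_4 = 12.1982
D_5 = 15.6259
D_6 = 20.0167
Terminal value at t=6: TV = D_7/(r−g) = 20.6232/(0.137−0.0303) = 193.2824
P₀ = 5.8029/(1+0.137)^1 + 7.4336/(1+0.137)^2 + 9.5224/(1+0.137)^3 + 12.1982/(1+0.137)^4 + 15.6259/(1+0.137)^5 + 20.0167/(1+0.137)^6 + 193.2824/(1+0.137)^6 = 131.5790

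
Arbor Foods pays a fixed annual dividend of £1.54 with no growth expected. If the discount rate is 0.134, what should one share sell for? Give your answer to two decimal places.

£11.49

Zero-growth DDM (perpetuity): P₀ = D/r = 1.54 / 0.134 = 11.4925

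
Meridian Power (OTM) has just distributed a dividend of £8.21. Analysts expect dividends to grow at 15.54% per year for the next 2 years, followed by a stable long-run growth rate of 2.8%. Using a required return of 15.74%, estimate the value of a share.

£81.38

Two-stage DDM. Project D₁…D_2 at 0.1554, terminal growth 0.028, discount at r = 0.1574.
D_1 = 9.4858
D_2 = 10.9599
Terminal value at t=2: TV = D_3/(r−g) = 11.2668/(0.1574−0.028) = 87.0696
P₀ = 9.4858/(1+0.1574)^1 + 10.9599/(1+0.1574)^2 + 87.0696/(1+0.1574)^2 = 81.3754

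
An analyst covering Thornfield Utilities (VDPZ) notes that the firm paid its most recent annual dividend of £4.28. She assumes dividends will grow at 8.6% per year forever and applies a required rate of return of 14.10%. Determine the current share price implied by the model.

£84.51

Gordon growth model: P₀ = D₁/(r − g). D₁ = 4.28 × (1 + 0.086) = 4.6481.
P₀ = 4.6481 / (0.141 − 0.086) = 4.6481 / 0.055 = 84.5105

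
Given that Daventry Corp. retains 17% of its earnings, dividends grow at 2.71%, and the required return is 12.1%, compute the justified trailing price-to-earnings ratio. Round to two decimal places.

Payout ratio b = 1 − 0.17 = 0.83.
Justified trailing P/E = b(1+g)/(r−g) = 0.83×(1+0.0271)/(0.121−0.0271) = 9.0787

9.08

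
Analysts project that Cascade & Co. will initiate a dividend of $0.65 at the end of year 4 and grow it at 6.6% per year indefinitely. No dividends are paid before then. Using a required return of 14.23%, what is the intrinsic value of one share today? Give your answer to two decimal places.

Deferred-dividend DDM. At t=3 the remaining stream is a growing perpetuity with first payment D_4 = 0.65.
V_3 = D_4/(r−g) = 0.65/(0.1423−0.066) = 8.5190
P₀ = V_3/(1+r)^3 = 8.5190/(1+0.1423)^3 = 5.7154

$5.72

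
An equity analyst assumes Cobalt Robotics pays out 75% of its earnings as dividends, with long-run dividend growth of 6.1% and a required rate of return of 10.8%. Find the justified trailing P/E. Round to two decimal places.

16.93

Justified trailing P/E = b(1+g)/(r−g) = 0.75×(1+0.061)/(0.108−0.061) = 16.9309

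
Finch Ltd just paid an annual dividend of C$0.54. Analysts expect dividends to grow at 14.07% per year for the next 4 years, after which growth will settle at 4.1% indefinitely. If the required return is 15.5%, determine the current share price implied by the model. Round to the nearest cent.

C$6.79

Two-stage DDM. Project D₁…D_4 at 0.1407, terminal growth 0.041, discount at r = 0.155.
D_1 = 0.6160
D_2 = 0.7026
D_3 = 0.8015
D_4 = 0.9143
Terminal value at t=4: TV = D_5/(r−g) = 0.9518/(0.155−0.041) = 8.3488
P₀ = 0.6160/(1+0.155)^1 + 0.7026/(1+0.155)^2 + 0.8015/(1+0.155)^3 + 0.9143/(1+0.155)^4 + 8.3488/(1+0.155)^4 = 6.7853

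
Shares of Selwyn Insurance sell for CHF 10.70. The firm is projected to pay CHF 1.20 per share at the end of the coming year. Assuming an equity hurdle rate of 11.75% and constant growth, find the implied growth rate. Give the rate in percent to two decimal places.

From P₀ = D₁/(r − g), the implied growth is g = r − D₁/P₀.
g = 0.1175 − 1.20/10.70 = 0.1175 − 0.11215 = 0.00535

0.54%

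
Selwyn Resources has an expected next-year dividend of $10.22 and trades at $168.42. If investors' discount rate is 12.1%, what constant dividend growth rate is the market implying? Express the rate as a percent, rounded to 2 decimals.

From P₀ = D₁/(r − g), the implied growth is g = r − D₁/P₀.
g = 0.121 − 10.22/168.42 = 0.121 − 0.06068 = 0.06032

6.03%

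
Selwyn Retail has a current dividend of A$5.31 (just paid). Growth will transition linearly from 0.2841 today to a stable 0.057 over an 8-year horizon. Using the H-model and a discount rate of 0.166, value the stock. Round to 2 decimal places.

H-model: P₀ = D₀[(1+g_L) + H(g_S−g_L)]/(r−g_L), with H = 8/2 = 4.
P₀ = 5.31 × [(1+0.057) + 4×(0.2841−0.057)] / (0.166−0.057)
   = 5.31 × 1.9654 / 0.109 = 95.7456

A$95.75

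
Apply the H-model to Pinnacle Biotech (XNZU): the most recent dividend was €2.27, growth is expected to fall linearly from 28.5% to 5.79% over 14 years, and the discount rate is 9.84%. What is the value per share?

H-model: P₀ = D₀[(1+g_L) + H(g_S−g_L)]/(r−g_L), with H = 14/2 = 7.
P₀ = 2.27 × [(1+0.0579) + 7×(0.285−0.0579)] / (0.0984−0.0579)
   = 2.27 × 2.6476 / 0.0405 = 148.3963

€148.40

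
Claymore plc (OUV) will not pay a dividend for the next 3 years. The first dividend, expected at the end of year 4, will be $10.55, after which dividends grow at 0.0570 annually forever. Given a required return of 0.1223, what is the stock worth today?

Deferred-dividend DDM. At t=3 the remaining stream is a growing perpetuity with first payment D_4 = 10.55.
V_3 = D_4/(r−g) = 10.55/(0.1223−0.057) = 161.5620
P₀ = V_3/(1+r)^3 = 161.5620/(1+0.1223)^3 = 114.2911

$114.29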